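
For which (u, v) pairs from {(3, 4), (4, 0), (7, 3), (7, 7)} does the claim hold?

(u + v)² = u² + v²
Testing each pair:
(3, 4): LHS = 49, RHS = 25 → fails
(4, 0): LHS = 16, RHS = 16 → holds
(7, 3): LHS = 100, RHS = 58 → fails
(7, 7): LHS = 196, RHS = 98 → fails

1 of 4 pairs satisfies the claim.

Answer: (4, 0)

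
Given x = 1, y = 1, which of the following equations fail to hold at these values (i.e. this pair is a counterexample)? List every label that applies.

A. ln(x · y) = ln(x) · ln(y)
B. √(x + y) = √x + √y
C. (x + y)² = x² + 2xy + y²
Evaluating each claim at the given values:
A. LHS = 0, RHS = 0 → holds here (LHS = RHS)
B. LHS = √(2) ≈ 1.414, RHS = 2 → fails here (LHS ≠ RHS)
C. LHS = 4, RHS = 4 → holds here (LHS = RHS)

Answer: B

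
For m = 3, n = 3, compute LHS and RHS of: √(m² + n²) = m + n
LHS = √(3² + 3²) = 3·√(2) ≈ 4.243
RHS = 3 + 3 = 6

LHS ≠ RHS (they differ by about 1.757), so the equation does not hold here.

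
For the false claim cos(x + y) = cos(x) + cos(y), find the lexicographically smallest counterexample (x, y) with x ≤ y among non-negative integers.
Substituting (0, 0) into the claim:
LHS = cos(0 + 0) = 1
RHS = cos(0) + cos(0) = 2

Since LHS ≠ RHS, this pair disproves the claim, and no lexicographically smaller pair (x ≤ y, non-negative integers) does.

For instance (5, 6) is also a counterexample (LHS = cos(11) ≈ 0.004426, RHS = cos(5) + cos(6) ≈ 1.244), but it's lexicographically larger.

Answer: (x, y) = (0, 0)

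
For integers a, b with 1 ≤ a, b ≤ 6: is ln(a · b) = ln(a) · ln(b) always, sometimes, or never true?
Sometimes true

It holds at (a, b) = (1, 1) (both sides equal 0), but fails at (a, b) = (3, 3) (LHS = ln(9) ≈ 2.197, RHS = ln(3)² ≈ 1.207).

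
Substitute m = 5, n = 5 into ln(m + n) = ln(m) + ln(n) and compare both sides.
LHS = ln(5 + 5) = ln(10) ≈ 2.303
RHS = ln(5) + ln(5) = 2·ln(5) ≈ 3.219

LHS ≠ RHS (they differ by about 0.9163), so the equation does not hold here.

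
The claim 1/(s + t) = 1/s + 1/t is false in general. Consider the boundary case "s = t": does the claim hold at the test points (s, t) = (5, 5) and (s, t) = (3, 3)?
At (5, 5): LHS = 1/10 ≠ RHS = 2/5
At (3, 3): LHS = 1/6 ≠ RHS = 2/3

Answer: No, fails at both test points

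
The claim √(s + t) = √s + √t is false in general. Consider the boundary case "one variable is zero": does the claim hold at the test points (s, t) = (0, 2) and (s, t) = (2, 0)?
Yes, holds at both test points

At (0, 2): LHS = √(2) ≈ 1.414, RHS = √(2) ≈ 1.414 → equal
At (2, 0): LHS = √(2) ≈ 1.414, RHS = √(2) ≈ 1.414 → equal

So the claim does hold at both of these boundary points, even though it is not an identity.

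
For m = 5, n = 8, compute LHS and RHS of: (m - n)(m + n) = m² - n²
LHS = (5 - 8)(5 + 8) = -39
RHS = 5² - 8² = -39

LHS = RHS: the two sides agree.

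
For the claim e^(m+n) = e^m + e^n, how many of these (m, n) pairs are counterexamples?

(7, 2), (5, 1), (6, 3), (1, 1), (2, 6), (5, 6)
6

Testing each pair:
(7, 2): LHS = e^9 ≈ 8103, RHS = e^2 + e^7 ≈ 1104 → counterexample
(5, 1): LHS = e^6 ≈ 403.4, RHS = e + e^5 ≈ 151.1 → counterexample
(6, 3): LHS = e^9 ≈ 8103, RHS = e^3 + e^6 ≈ 423.5 → counterexample
(1, 1): LHS = e^2 ≈ 7.389, RHS = 2·e ≈ 5.437 → counterexample
(2, 6): LHS = e^8 ≈ 2981, RHS = e^2 + e^6 ≈ 410.8 → counterexample
(5, 6): LHS = e^11 ≈ 59874.1, RHS = e^5 + e^6 ≈ 551.8 → counterexample

That makes 6 counterexamples.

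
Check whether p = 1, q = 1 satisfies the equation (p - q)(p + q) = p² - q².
Holds

Substituting p = 1, q = 1:

LHS = (1 - 1)(1 + 1) = 0
RHS = 1² - 1² = 0

LHS = RHS, so the equation holds at this point.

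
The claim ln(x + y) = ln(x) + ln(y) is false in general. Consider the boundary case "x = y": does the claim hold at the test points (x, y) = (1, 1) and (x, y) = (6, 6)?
At (1, 1): LHS = ln(2) ≈ 0.6931 ≠ RHS = 0
At (6, 6): LHS = ln(12) ≈ 2.485 ≠ RHS = 2·ln(6) ≈ 3.584

Answer: No, fails at both test points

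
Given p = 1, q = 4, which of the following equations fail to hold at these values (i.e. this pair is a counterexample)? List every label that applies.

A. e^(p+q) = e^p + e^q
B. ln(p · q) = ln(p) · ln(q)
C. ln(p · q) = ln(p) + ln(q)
A, B

Evaluating each claim at the given values:
A. LHS = e^5 ≈ 148.4, RHS = e + e^4 ≈ 57.32 → fails here (LHS ≠ RHS)
B. LHS = ln(4) ≈ 1.386, RHS = 0 → fails here (LHS ≠ RHS)
C. LHS = ln(4) ≈ 1.386, RHS = ln(4) ≈ 1.386 → holds here (LHS = RHS)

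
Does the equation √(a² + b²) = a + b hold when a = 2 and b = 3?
Substituting a = 2, b = 3:

LHS = √(2² + 3²) = √(13) ≈ 3.606
RHS = 2 + 3 = 5

LHS ≠ RHS, so the equation does not hold at this point.

Answer: Fails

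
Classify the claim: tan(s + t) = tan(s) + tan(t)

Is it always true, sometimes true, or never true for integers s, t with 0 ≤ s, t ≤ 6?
Sometimes true

It holds at (s, t) = (3, 0) (both sides equal tan(3) ≈ -0.1425), but fails at (s, t) = (3, 5) (LHS = tan(8) ≈ -6.8, RHS = tan(5) + tan(3) ≈ -3.523).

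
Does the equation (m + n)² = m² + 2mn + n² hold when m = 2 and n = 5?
Substituting m = 2, n = 5:

LHS = (2 + 5)² = 49
RHS = 2² + 2·2·5 + 5² = 49

LHS = RHS, so the equation holds at this point.

Answer: Holds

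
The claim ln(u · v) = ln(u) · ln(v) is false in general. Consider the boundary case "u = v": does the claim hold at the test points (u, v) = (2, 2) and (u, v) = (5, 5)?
No, fails at both test points

At (2, 2): LHS = ln(4) ≈ 1.386 ≠ RHS = ln(2)² ≈ 0.4805
At (5, 5): LHS = ln(25) ≈ 3.219 ≠ RHS = ln(5)² ≈ 2.59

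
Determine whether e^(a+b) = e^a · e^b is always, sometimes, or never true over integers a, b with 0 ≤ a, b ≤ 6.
The identity holds for every pair in the range. For instance at (a, b) = (5, 6): both sides equal e^11 ≈ 59874.1.

Answer: Always true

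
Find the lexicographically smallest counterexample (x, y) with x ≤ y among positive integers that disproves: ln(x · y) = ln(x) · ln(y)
At (1, 1): both sides equal 0, so it holds there.

Substituting (1, 2) into the claim:
LHS = ln(1 · 2) = ln(2) ≈ 0.6931
RHS = ln(1) · ln(2) = 0

Since LHS ≠ RHS, this pair disproves the claim, and no lexicographically smaller pair (x ≤ y, positive integers) does.

For instance (6, 6) is also a counterexample (LHS = ln(36) ≈ 3.584, RHS = ln(6)² ≈ 3.21), but it's lexicographically larger.

Answer: (x, y) = (1, 2)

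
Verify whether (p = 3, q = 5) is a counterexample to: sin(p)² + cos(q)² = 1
Yes

Substituting p = 3, q = 5:
LHS = sin(3)² + cos(5)² ≈ 0.1004
RHS = 1

Since LHS ≠ RHS, this pair disproves the claim.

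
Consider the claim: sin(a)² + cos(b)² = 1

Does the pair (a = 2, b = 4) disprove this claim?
Substituting a = 2, b = 4:
LHS = sin(2)² + cos(4)² ≈ 1.254
RHS = 1

Since LHS ≠ RHS, this pair disproves the claim.

Answer: Yes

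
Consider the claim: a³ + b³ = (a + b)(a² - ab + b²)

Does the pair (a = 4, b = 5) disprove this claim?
No

Substituting a = 4, b = 5:
LHS = 4³ + 5³ = 189
RHS = (4 + 5)(4² - 4·5 + 5²) = 189

The sides agree, so this pair does not disprove the claim.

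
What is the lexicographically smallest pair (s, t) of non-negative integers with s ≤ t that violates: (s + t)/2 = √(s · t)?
(s, t) = (0, 1)

Substituting (0, 1) into the claim:
LHS = (0 + 1)/2 = 1/2
RHS = √(0 · 1) = 0

Since LHS ≠ RHS, this pair disproves the claim, and no lexicographically smaller pair (s ≤ t, non-negative integers) does.

For instance (4, 5) is also a counterexample (LHS = 9/2, RHS = 2·√(5) ≈ 4.472), but it's lexicographically larger.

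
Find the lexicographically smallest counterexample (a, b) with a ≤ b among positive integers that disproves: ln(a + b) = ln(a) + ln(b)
Substituting (1, 1) into the claim:
LHS = ln(1 + 1) = ln(2) ≈ 0.6931
RHS = ln(1) + ln(1) = 0

Since LHS ≠ RHS, this pair disproves the claim, and no lexicographically smaller pair (a ≤ b, positive integers) does.

For instance (1, 3) is also a counterexample (LHS = ln(4) ≈ 1.386, RHS = ln(3) ≈ 1.099), but it's lexicographically larger.

Answer: (a, b) = (1, 1)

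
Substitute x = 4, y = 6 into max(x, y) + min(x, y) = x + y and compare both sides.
LHS = max(4, 6) + min(4, 6) = 10
RHS = 4 + 6 = 10

LHS = RHS: the two sides agree.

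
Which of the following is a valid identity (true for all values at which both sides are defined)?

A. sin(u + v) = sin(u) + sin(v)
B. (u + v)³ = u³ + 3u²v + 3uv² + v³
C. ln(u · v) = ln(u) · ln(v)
A: fails at (1, 2) — LHS = sin(3) ≈ 0.1411, RHS = sin(1) + sin(2) ≈ 1.751.
B: holds — e.g. at (0, 1), both sides equal 1.
C: fails at (3, 3) — LHS = ln(9) ≈ 2.197, RHS = ln(3)² ≈ 1.207.

Answer: B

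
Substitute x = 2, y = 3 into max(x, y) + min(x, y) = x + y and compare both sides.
LHS = max(2, 3) + min(2, 3) = 5
RHS = 2 + 3 = 5

LHS = RHS: the two sides agree.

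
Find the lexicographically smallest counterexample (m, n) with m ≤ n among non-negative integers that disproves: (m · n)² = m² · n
At (0, 3): both sides equal 0, so it holds there.
At (0, 6): both sides equal 0, so it holds there.

Substituting (1, 2) into the claim:
LHS = (1 · 2)² = 4
RHS = 1² · 2 = 2

Since LHS ≠ RHS, this pair disproves the claim, and no lexicographically smaller pair (m ≤ n, non-negative integers) does.

For instance (5, 5) is also a counterexample (LHS = 625, RHS = 125), but it's lexicographically larger.

Answer: (m, n) = (1, 2)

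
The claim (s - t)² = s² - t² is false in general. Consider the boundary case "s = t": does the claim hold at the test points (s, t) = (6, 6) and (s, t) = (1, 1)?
At (6, 6): LHS = 0, RHS = 0 → equal
At (1, 1): LHS = 0, RHS = 0 → equal

So the claim does hold at both of these boundary points, even though it is not an identity.

Answer: Yes, holds at both test points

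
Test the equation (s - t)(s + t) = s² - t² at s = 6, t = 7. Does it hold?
Substituting s = 6, t = 7:

LHS = (6 - 7)(6 + 7) = -13
RHS = 6² - 7² = -13

LHS = RHS, so the equation holds at this point.

Answer: Holds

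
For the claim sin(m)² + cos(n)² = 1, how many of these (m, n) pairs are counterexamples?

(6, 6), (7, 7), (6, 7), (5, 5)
1

Testing each pair:
(6, 6): LHS = sin(6)² + cos(6)² = 1, RHS = 1 → satisfies claim
(7, 7): LHS = sin(7)² + cos(7)² = 1, RHS = 1 → satisfies claim
(6, 7): LHS = sin(6)² + cos(7)² ≈ 0.6464, RHS = 1 → counterexample
(5, 5): LHS = cos(5)² + sin(5)² = 1, RHS = 1 → satisfies claim

That makes 1 counterexample.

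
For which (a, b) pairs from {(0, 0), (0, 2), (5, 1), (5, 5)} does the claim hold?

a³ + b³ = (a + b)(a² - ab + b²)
Testing each pair:
(0, 0): LHS = 0, RHS = 0 → holds
(0, 2): LHS = 8, RHS = 8 → holds
(5, 1): LHS = 126, RHS = 126 → holds
(5, 5): LHS = 250, RHS = 250 → holds

Every pair satisfies the claim.

Answer: All pairs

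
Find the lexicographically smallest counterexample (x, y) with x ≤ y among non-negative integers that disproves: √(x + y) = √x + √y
At (0, 4): both sides equal 2, so it holds there.

Substituting (1, 1) into the claim:
LHS = √(1 + 1) = √(2) ≈ 1.414
RHS = √1 + √1 = 2

Since LHS ≠ RHS, this pair disproves the claim, and no lexicographically smaller pair (x ≤ y, non-negative integers) does.

For instance (5, 7) is also a counterexample (LHS = 2·√(3) ≈ 3.464, RHS = √(5) + √(7) ≈ 4.882), but it's lexicographically larger.

Answer: (x, y) = (1, 1)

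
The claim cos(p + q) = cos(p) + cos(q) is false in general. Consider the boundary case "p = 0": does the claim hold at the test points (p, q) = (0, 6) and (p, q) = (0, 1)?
At (0, 6): LHS = cos(6) ≈ 0.9602 ≠ RHS = cos(6) + 1 ≈ 1.96
At (0, 1): LHS = cos(1) ≈ 0.5403 ≠ RHS = cos(1) + 1 ≈ 1.54

Answer: No, fails at both test points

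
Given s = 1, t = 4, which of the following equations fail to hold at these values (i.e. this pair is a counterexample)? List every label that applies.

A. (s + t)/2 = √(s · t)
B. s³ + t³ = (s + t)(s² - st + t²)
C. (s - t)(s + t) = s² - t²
A

Evaluating each claim at the given values:
A. LHS = 5/2, RHS = 2 → fails here (LHS ≠ RHS)
B. LHS = 65, RHS = 65 → holds here (LHS = RHS)
C. LHS = -15, RHS = -15 → holds here (LHS = RHS)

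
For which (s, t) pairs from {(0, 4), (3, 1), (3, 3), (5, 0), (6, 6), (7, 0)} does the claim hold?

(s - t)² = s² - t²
Testing each pair:
(0, 4): LHS = 16, RHS = -16 → fails
(3, 1): LHS = 4, RHS = 8 → fails
(3, 3): LHS = 0, RHS = 0 → holds
(5, 0): LHS = 25, RHS = 25 → holds
(6, 6): LHS = 0, RHS = 0 → holds
(7, 0): LHS = 49, RHS = 49 → holds

4 of 6 pairs satisfy the claim.

Answer: (3, 3), (5, 0), (6, 6), (7, 0)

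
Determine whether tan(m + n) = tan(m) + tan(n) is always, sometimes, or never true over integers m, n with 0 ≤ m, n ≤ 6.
It holds at (m, n) = (0, 4) (both sides equal tan(4) ≈ 1.158), but fails at (m, n) = (5, 1) (LHS = tan(6) ≈ -0.291, RHS = tan(5) + tan(1) ≈ -1.823).

Answer: Sometimes true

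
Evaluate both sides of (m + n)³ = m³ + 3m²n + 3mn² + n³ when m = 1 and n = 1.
LHS = (1 + 1)³ = 8
RHS = 1³ + 3·1²·1 + 3·1·1² + 1³ = 8

LHS = RHS: the two sides agree.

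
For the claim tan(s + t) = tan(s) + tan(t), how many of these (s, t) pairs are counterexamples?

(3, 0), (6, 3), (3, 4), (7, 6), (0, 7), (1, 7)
4

Testing each pair:
(3, 0): LHS = tan(3) ≈ -0.1425, RHS = tan(3) ≈ -0.1425 → satisfies claim
(6, 3): LHS = tan(9) ≈ -0.4523, RHS = tan(6) + tan(3) ≈ -0.4336 → counterexample
(3, 4): LHS = tan(7) ≈ 0.8714, RHS = tan(3) + tan(4) ≈ 1.015 → counterexample
(7, 6): LHS = tan(13) ≈ 0.463, RHS = tan(6) + tan(7) ≈ 0.5804 → counterexample
(0, 7): LHS = tan(7) ≈ 0.8714, RHS = tan(7) ≈ 0.8714 → satisfies claim
(1, 7): LHS = tan(8) ≈ -6.8, RHS = tan(7) + tan(1) ≈ 2.429 → counterexample

That makes 4 counterexamples.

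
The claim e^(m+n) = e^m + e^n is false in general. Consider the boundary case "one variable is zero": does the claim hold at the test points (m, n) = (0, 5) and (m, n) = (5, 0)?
At (0, 5): LHS = e^5 ≈ 148.4 ≠ RHS = 1 + e^5 ≈ 149.4
At (5, 0): LHS = e^5 ≈ 148.4 ≠ RHS = 1 + e^5 ≈ 149.4

Answer: No, fails at both test points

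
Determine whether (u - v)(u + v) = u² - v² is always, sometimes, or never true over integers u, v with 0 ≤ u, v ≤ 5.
Always true

The identity holds for every pair in the range. For instance at (u, v) = (1, 2): both sides equal -3.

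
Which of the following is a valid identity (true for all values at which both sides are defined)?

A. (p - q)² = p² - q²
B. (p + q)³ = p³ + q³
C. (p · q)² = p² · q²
C

A: fails at (6, 7) — LHS = 1, RHS = -13.
B: fails at (2, 3) — LHS = 125, RHS = 35.
C: holds — e.g. at (2, 7), both sides equal 196.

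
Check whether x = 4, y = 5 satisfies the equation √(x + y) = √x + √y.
Fails

Substituting x = 4, y = 5:

LHS = √(4 + 5) = 3
RHS = √4 + √5 = 2 + √(5) ≈ 4.236

LHS ≠ RHS, so the equation does not hold at this point.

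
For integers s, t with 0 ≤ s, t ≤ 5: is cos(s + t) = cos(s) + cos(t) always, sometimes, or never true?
Never true

The claim fails for every pair in the range. For instance at (s, t) = (0, 5): LHS = cos(5) ≈ 0.2837, RHS = cos(5) + 1 ≈ 1.284.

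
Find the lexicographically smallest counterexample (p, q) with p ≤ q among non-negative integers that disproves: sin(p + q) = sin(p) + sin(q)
(p, q) = (1, 1)

At (0, 1): both sides equal sin(1) ≈ 0.8415, so it holds there.

Substituting (1, 1) into the claim:
LHS = sin(1 + 1) = sin(2) ≈ 0.9093
RHS = sin(1) + sin(1) = 2·sin(1) ≈ 1.683

Since LHS ≠ RHS, this pair disproves the claim, and no lexicographically smaller pair (p ≤ q, non-negative integers) does.

For instance (3, 5) is also a counterexample (LHS = sin(8) ≈ 0.9894, RHS = sin(5) + sin(3) ≈ -0.8178), but it's lexicographically larger.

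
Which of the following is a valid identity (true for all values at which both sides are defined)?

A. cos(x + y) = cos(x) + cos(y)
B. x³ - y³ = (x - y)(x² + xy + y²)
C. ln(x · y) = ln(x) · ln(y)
B

A: fails at (2, 4) — LHS = cos(6) ≈ 0.9602, RHS = cos(4) + cos(2) ≈ -1.07.
B: holds — e.g. at (2, 5), both sides equal -117.
C: fails at (2, 2) — LHS = ln(4) ≈ 1.386, RHS = ln(2)² ≈ 0.4805.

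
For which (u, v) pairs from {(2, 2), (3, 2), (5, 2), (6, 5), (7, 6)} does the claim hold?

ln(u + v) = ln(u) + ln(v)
Testing each pair:
(2, 2): LHS = ln(4) ≈ 1.386, RHS = 2·ln(2) ≈ 1.386 → holds
(3, 2): LHS = ln(5) ≈ 1.609, RHS = ln(2) + ln(3) ≈ 1.792 → fails
(5, 2): LHS = ln(7) ≈ 1.946, RHS = ln(2) + ln(5) ≈ 2.303 → fails
(6, 5): LHS = ln(11) ≈ 2.398, RHS = ln(5) + ln(6) ≈ 3.401 → fails
(7, 6): LHS = ln(13) ≈ 2.565, RHS = ln(6) + ln(7) ≈ 3.738 → fails

1 of 5 pairs satisfies the claim.

Answer: (2, 2)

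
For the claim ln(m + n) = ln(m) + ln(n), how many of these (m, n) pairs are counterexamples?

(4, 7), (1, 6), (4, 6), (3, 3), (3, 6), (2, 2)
5

Testing each pair:
(4, 7): LHS = ln(11) ≈ 2.398, RHS = ln(4) + ln(7) ≈ 3.332 → counterexample
(1, 6): LHS = ln(7) ≈ 1.946, RHS = ln(6) ≈ 1.792 → counterexample
(4, 6): LHS = ln(10) ≈ 2.303, RHS = ln(4) + ln(6) ≈ 3.178 → counterexample
(3, 3): LHS = ln(6) ≈ 1.792, RHS = 2·ln(3) ≈ 2.197 → counterexample
(3, 6): LHS = ln(9) ≈ 2.197, RHS = ln(3) + ln(6) ≈ 2.89 → counterexample
(2, 2): LHS = ln(4) ≈ 1.386, RHS = 2·ln(2) ≈ 1.386 → satisfies claim

That makes 5 counterexamples.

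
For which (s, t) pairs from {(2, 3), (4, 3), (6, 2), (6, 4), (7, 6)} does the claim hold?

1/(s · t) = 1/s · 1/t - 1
None

Testing each pair:
(2, 3): LHS = 1/6, RHS = -5/6 → fails
(4, 3): LHS = 1/12, RHS = -11/12 → fails
(6, 2): LHS = 1/12, RHS = -11/12 → fails
(6, 4): LHS = 1/24, RHS = -23/24 → fails
(7, 6): LHS = 1/42, RHS = -41/42 → fails

No pair satisfies the claim.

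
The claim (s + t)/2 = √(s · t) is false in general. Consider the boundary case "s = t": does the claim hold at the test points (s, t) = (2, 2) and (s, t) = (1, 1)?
Yes, holds at both test points

At (2, 2): LHS = 2, RHS = 2 → equal
At (1, 1): LHS = 1, RHS = 1 → equal

So the claim does hold at both of these boundary points, even though it is not an identity.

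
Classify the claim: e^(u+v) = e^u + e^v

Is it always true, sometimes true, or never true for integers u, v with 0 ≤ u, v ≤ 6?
The claim fails for every pair in the range. For instance at (u, v) = (5, 4): LHS = e^9 ≈ 8103, RHS = e^4 + e^5 ≈ 203.

Answer: Never true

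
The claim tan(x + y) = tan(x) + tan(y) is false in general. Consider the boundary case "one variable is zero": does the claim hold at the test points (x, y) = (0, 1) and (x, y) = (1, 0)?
At (0, 1): LHS = tan(1) ≈ 1.557, RHS = tan(1) ≈ 1.557 → equal
At (1, 0): LHS = tan(1) ≈ 1.557, RHS = tan(1) ≈ 1.557 → equal

So the claim does hold at both of these boundary points, even though it is not an identity.

Answer: Yes, holds at both test points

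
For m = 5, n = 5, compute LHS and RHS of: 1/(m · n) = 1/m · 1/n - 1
LHS = 1/(5 · 5) = 1/25
RHS = 1/5 · 1/5 - 1 = -24/25

LHS ≠ RHS, so the equation does not hold here.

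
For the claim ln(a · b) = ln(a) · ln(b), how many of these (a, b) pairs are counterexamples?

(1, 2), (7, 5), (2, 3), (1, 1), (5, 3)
4

Testing each pair:
(1, 2): LHS = ln(2) ≈ 0.6931, RHS = 0 → counterexample
(7, 5): LHS = ln(35) ≈ 3.555, RHS = ln(5)·ln(7) ≈ 3.132 → counterexample
(2, 3): LHS = ln(6) ≈ 1.792, RHS = ln(2)·ln(3) ≈ 0.7615 → counterexample
(1, 1): LHS = 0, RHS = 0 → satisfies claim
(5, 3): LHS = ln(15) ≈ 2.708, RHS = ln(3)·ln(5) ≈ 1.768 → counterexample

That makes 4 counterexamples.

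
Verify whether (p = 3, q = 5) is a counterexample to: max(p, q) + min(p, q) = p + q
No

Substituting p = 3, q = 5:
LHS = max(3, 5) + min(3, 5) = 8
RHS = 3 + 5 = 8

The sides agree, so this pair does not disprove the claim.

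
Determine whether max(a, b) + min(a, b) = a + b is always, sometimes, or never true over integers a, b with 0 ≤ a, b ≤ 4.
The identity holds for every pair in the range. For instance at (a, b) = (4, 3): both sides equal 7.

Answer: Always true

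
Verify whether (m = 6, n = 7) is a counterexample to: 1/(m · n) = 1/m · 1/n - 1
Substituting m = 6, n = 7:
LHS = 1/(6 · 7) = 1/42
RHS = 1/6 · 1/7 - 1 = -41/42

Since LHS ≠ RHS, this pair disproves the claim.

Answer: Yes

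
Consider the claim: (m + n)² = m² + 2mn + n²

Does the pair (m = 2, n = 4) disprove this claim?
No

Substituting m = 2, n = 4:
LHS = (2 + 4)² = 36
RHS = 2² + 2·2·4 + 4² = 36

The sides agree, so this pair does not disprove the claim.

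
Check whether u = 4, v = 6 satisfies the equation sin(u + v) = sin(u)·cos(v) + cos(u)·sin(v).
Substituting u = 4, v = 6:

LHS = sin(4 + 6) = sin(10) ≈ -0.544
RHS = sin(4)·cos(6) + cos(4)·sin(6) = sin(4)·cos(6) + sin(6)·cos(4) ≈ -0.544

LHS = RHS, so the equation holds at this point.

Answer: Holds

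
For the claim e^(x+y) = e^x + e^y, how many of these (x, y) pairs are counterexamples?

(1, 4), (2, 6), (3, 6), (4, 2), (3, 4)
5

Testing each pair:
(1, 4): LHS = e^5 ≈ 148.4, RHS = e + e^4 ≈ 57.32 → counterexample
(2, 6): LHS = e^8 ≈ 2981, RHS = e^2 + e^6 ≈ 410.8 → counterexample
(3, 6): LHS = e^9 ≈ 8103, RHS = e^3 + e^6 ≈ 423.5 → counterexample
(4, 2): LHS = e^6 ≈ 403.4, RHS = e^2 + e^4 ≈ 61.99 → counterexample
(3, 4): LHS = e^7 ≈ 1097, RHS = e^3 + e^4 ≈ 74.68 → counterexample

That makes 5 counterexamples.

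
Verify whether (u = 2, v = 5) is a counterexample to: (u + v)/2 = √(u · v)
Substituting u = 2, v = 5:
LHS = (2 + 5)/2 = 7/2
RHS = √(2 · 5) = √(10) ≈ 3.162

Since LHS ≠ RHS, this pair disproves the claim.

Answer: Yes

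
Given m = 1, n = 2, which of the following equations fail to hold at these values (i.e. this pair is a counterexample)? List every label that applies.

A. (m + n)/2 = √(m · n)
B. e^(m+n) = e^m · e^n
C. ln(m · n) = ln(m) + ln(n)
Evaluating each claim at the given values:
A. LHS = 3/2, RHS = √(2) ≈ 1.414 → fails here (LHS ≠ RHS)
B. LHS = e^3 ≈ 20.09, RHS = e^3 ≈ 20.09 → holds here (LHS = RHS)
C. LHS = ln(2) ≈ 0.6931, RHS = ln(2) ≈ 0.6931 → holds here (LHS = RHS)

Answer: A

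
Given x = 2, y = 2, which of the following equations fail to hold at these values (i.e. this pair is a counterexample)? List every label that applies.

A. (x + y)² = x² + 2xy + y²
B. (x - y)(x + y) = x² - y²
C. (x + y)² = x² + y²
Evaluating each claim at the given values:
A. LHS = 16, RHS = 16 → holds here (LHS = RHS)
B. LHS = 0, RHS = 0 → holds here (LHS = RHS)
C. LHS = 16, RHS = 8 → fails here (LHS ≠ RHS)

Answer: C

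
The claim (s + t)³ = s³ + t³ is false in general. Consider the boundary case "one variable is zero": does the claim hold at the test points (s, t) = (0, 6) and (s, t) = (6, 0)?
At (0, 6): LHS = 216, RHS = 216 → equal
At (6, 0): LHS = 216, RHS = 216 → equal

So the claim does hold at both of these boundary points, even though it is not an identity.

Answer: Yes, holds at both test points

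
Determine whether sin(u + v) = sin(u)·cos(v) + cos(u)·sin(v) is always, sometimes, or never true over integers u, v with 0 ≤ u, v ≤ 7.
Always true

The identity holds for every pair in the range. For instance at (u, v) = (7, 6): both sides equal sin(13) ≈ 0.4202.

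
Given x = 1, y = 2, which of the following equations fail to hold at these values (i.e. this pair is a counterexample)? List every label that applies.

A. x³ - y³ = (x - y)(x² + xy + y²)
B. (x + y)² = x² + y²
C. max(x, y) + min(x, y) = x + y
Evaluating each claim at the given values:
A. LHS = -7, RHS = -7 → holds here (LHS = RHS)
B. LHS = 9, RHS = 5 → fails here (LHS ≠ RHS)
C. LHS = 3, RHS = 3 → holds here (LHS = RHS)

Answer: B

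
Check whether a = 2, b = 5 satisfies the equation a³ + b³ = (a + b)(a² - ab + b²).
Substituting a = 2, b = 5:

LHS = 2³ + 5³ = 133
RHS = (2 + 5)(2² - 2·5 + 5²) = 133

LHS = RHS, so the equation holds at this point.

Answer: Holds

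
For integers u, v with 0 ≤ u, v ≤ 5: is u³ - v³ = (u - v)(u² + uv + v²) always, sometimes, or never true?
Always true

The identity holds for every pair in the range. For instance at (u, v) = (0, 3): both sides equal -27.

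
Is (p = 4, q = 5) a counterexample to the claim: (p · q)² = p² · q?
Yes

Substituting p = 4, q = 5:
LHS = (4 · 5)² = 400
RHS = 4² · 5 = 80

Since LHS ≠ RHS, this pair disproves the claim.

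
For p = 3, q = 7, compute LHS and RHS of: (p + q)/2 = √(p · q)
LHS = (3 + 7)/2 = 5
RHS = √(3 · 7) = √(21) ≈ 4.583

LHS ≠ RHS (they differ by about 0.4174), so the equation does not hold here.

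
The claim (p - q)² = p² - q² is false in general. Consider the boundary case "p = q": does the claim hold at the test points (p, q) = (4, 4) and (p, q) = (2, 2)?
Yes, holds at both test points

At (4, 4): LHS = 0, RHS = 0 → equal
At (2, 2): LHS = 0, RHS = 0 → equal

So the claim does hold at both of these boundary points, even though it is not an identity.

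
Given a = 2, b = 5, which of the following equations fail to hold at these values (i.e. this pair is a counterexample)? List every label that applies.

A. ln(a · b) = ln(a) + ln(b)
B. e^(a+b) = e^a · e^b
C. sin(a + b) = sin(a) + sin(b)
Evaluating each claim at the given values:
A. LHS = ln(10) ≈ 2.303, RHS = ln(2) + ln(5) ≈ 2.303 → holds here (LHS = RHS)
B. LHS = e^7 ≈ 1097, RHS = e^7 ≈ 1097 → holds here (LHS = RHS)
C. LHS = sin(7) ≈ 0.657, RHS = sin(5) + sin(2) ≈ -0.04963 → fails here (LHS ≠ RHS)

Answer: C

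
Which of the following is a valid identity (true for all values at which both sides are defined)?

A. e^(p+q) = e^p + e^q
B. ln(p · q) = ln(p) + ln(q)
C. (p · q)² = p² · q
B

A: fails at (2, 4) — LHS = e^6 ≈ 403.4, RHS = e^2 + e^4 ≈ 61.99.
B: holds — e.g. at (4, 5), both sides equal ln(20) ≈ 2.996.
C: fails at (1, 2) — LHS = 4, RHS = 2.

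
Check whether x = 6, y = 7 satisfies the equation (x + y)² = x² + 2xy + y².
Substituting x = 6, y = 7:

LHS = (6 + 7)² = 169
RHS = 6² + 2·6·7 + 7² = 169

LHS = RHS, so the equation holds at this point.

Answer: Holds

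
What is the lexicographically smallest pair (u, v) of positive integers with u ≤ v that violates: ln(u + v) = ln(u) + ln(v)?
(u, v) = (1, 1)

Substituting (1, 1) into the claim:
LHS = ln(1 + 1) = ln(2) ≈ 0.6931
RHS = ln(1) + ln(1) = 0

Since LHS ≠ RHS, this pair disproves the claim, and no lexicographically smaller pair (u ≤ v, positive integers) does.

For instance (2, 8) is also a counterexample (LHS = ln(10) ≈ 2.303, RHS = ln(2) + ln(8) ≈ 2.773), but it's lexicographically larger.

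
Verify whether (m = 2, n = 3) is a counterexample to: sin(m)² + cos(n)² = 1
Substituting m = 2, n = 3:
LHS = sin(2)² + cos(3)² ≈ 1.807
RHS = 1

Since LHS ≠ RHS, this pair disproves the claim.

Answer: Yes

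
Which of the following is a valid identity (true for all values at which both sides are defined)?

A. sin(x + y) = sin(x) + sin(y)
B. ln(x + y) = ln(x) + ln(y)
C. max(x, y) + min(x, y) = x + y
A: fails at (3, 3) — LHS = sin(6) ≈ -0.2794, RHS = 2·sin(3) ≈ 0.2822.
B: fails at (3, 3) — LHS = ln(6) ≈ 1.792, RHS = 2·ln(3) ≈ 2.197.
C: holds — e.g. at (1, 2), both sides equal 3.

Answer: C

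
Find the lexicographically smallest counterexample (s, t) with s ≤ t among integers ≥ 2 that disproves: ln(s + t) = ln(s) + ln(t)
Substituting (2, 3) into the claim:
LHS = ln(2 + 3) = ln(5) ≈ 1.609
RHS = ln(2) + ln(3) ≈ 1.792

Since LHS ≠ RHS, this pair disproves the claim, and no lexicographically smaller pair (s ≤ t, integers ≥ 2) does.

For instance (2, 9) is also a counterexample (LHS = ln(11) ≈ 2.398, RHS = ln(2) + ln(9) ≈ 2.89), but it's lexicographically larger.

Answer: (s, t) = (2, 3)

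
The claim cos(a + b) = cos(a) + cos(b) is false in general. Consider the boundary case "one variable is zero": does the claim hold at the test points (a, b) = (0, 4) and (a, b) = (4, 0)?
At (0, 4): LHS = cos(4) ≈ -0.6536 ≠ RHS = cos(4) + 1 ≈ 0.3464
At (4, 0): LHS = cos(4) ≈ -0.6536 ≠ RHS = cos(4) + 1 ≈ 0.3464

Answer: No, fails at both test points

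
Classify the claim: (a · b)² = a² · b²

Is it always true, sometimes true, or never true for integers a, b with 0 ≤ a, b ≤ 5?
The identity holds for every pair in the range. For instance at (a, b) = (0, 0): both sides equal 0.

Answer: Always true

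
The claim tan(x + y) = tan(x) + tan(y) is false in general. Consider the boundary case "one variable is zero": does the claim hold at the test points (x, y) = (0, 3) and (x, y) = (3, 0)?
At (0, 3): LHS = tan(3) ≈ -0.1425, RHS = tan(3) ≈ -0.1425 → equal
At (3, 0): LHS = tan(3) ≈ -0.1425, RHS = tan(3) ≈ -0.1425 → equal

So the claim does hold at both of these boundary points, even though it is not an identity.

Answer: Yes, holds at both test points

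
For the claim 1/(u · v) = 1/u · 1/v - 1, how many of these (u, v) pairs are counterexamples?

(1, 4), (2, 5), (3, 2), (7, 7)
Testing each pair:
(1, 4): LHS = 1/4, RHS = -3/4 → counterexample
(2, 5): LHS = 1/10, RHS = -9/10 → counterexample
(3, 2): LHS = 1/6, RHS = -5/6 → counterexample
(7, 7): LHS = 1/49, RHS = -48/49 → counterexample

That makes 4 counterexamples.

Answer: 4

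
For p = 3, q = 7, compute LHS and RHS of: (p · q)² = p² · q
LHS = (3 · 7)² = 441
RHS = 3² · 7 = 63

LHS ≠ RHS, so the equation does not hold here.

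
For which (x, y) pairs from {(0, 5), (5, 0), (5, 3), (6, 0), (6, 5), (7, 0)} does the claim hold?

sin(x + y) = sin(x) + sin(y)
(0, 5), (5, 0), (6, 0), (7, 0)

Testing each pair:
(0, 5): LHS = sin(5) ≈ -0.9589, RHS = sin(5) ≈ -0.9589 → holds
(5, 0): LHS = sin(5) ≈ -0.9589, RHS = sin(5) ≈ -0.9589 → holds
(5, 3): LHS = sin(8) ≈ 0.9894, RHS = sin(5) + sin(3) ≈ -0.8178 → fails
(6, 0): LHS = sin(6) ≈ -0.2794, RHS = sin(6) ≈ -0.2794 → holds
(6, 5): LHS = sin(11) ≈ -1, RHS = sin(5) + sin(6) ≈ -1.238 → fails
(7, 0): LHS = sin(7) ≈ 0.657, RHS = sin(7) ≈ 0.657 → holds

4 of 6 pairs satisfy the claim.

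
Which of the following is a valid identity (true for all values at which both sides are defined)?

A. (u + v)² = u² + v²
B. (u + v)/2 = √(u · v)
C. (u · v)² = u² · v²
C

A: fails at (4, 5) — LHS = 81, RHS = 41.
B: fails at (2, 7) — LHS = 9/2, RHS = √(14) ≈ 3.742.
C: holds — e.g. at (3, 4), both sides equal 144.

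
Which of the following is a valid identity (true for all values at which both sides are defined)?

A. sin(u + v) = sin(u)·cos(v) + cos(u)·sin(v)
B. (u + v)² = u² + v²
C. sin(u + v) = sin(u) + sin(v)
A

A: holds — e.g. at (5, 5), both sides equal sin(10) ≈ -0.544.
B: fails at (1, 2) — LHS = 9, RHS = 5.
C: fails at (5, 8) — LHS = sin(13) ≈ 0.4202, RHS = sin(5) + sin(8) ≈ 0.03043.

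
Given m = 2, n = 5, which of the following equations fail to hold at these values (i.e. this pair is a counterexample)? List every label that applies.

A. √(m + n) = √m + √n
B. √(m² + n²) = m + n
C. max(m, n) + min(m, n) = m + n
Evaluating each claim at the given values:
A. LHS = √(7) ≈ 2.646, RHS = √(2) + √(5) ≈ 3.65 → fails here (LHS ≠ RHS)
B. LHS = √(29) ≈ 5.385, RHS = 7 → fails here (LHS ≠ RHS)
C. LHS = 7, RHS = 7 → holds here (LHS = RHS)

Answer: A, B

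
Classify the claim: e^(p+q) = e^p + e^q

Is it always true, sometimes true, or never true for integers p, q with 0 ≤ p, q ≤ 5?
The claim fails for every pair in the range. For instance at (p, q) = (5, 5): LHS = e^10 ≈ 22026.5, RHS = 2·e^5 ≈ 296.8.

Answer: Never true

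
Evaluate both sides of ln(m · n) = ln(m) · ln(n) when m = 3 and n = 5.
LHS = ln(3 · 5) = ln(15) ≈ 2.708
RHS = ln(3) · ln(5) ≈ 1.768

LHS ≠ RHS (they differ by about 0.9399), so the equation does not hold here.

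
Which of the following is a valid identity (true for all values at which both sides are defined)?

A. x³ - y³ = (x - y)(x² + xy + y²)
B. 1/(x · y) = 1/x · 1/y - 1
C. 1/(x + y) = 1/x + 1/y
A

A: holds — e.g. at (4, 5), both sides equal -61.
B: fails at (2, 4) — LHS = 1/8, RHS = -7/8.
C: fails at (6, 7) — LHS = 1/13, RHS = 13/42.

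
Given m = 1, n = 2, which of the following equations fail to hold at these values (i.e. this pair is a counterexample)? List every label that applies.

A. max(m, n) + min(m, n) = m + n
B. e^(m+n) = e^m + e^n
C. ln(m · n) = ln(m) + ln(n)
Evaluating each claim at the given values:
A. LHS = 3, RHS = 3 → holds here (LHS = RHS)
B. LHS = e^3 ≈ 20.09, RHS = e + e^2 ≈ 10.11 → fails here (LHS ≠ RHS)
C. LHS = ln(2) ≈ 0.6931, RHS = ln(2) ≈ 0.6931 → holds here (LHS = RHS)

Answer: B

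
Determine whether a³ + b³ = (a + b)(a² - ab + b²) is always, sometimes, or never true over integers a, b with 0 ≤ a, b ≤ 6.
The identity holds for every pair in the range. For instance at (a, b) = (1, 6): both sides equal 217.

Answer: Always true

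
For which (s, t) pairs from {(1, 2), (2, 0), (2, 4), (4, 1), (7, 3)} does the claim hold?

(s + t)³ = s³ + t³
(2, 0)

Testing each pair:
(1, 2): LHS = 27, RHS = 9 → fails
(2, 0): LHS = 8, RHS = 8 → holds
(2, 4): LHS = 216, RHS = 72 → fails
(4, 1): LHS = 125, RHS = 65 → fails
(7, 3): LHS = 1000, RHS = 370 → fails

1 of 5 pairs satisfies the claim.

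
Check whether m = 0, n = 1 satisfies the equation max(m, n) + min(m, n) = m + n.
Substituting m = 0, n = 1:

LHS = max(0, 1) + min(0, 1) = 1
RHS = 0 + 1 = 1

LHS = RHS, so the equation holds at this point.

Answer: Holds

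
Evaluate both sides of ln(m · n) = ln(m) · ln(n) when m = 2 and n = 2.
LHS = ln(2 · 2) = ln(4) ≈ 1.386
RHS = ln(2) · ln(2) = ln(2)² ≈ 0.4805

LHS ≠ RHS (they differ by about 0.9058), so the equation does not hold here.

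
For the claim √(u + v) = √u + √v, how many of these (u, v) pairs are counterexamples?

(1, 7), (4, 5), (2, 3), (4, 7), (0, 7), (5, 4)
5

Testing each pair:
(1, 7): LHS = 2·√(2) ≈ 2.828, RHS = 1 + √(7) ≈ 3.646 → counterexample
(4, 5): LHS = 3, RHS = 2 + √(5) ≈ 4.236 → counterexample
(2, 3): LHS = √(5) ≈ 2.236, RHS = √(2) + √(3) ≈ 3.146 → counterexample
(4, 7): LHS = √(11) ≈ 3.317, RHS = 2 + √(7) ≈ 4.646 → counterexample
(0, 7): LHS = √(7) ≈ 2.646, RHS = √(7) ≈ 2.646 → satisfies claim
(5, 4): LHS = 3, RHS = 2 + √(5) ≈ 4.236 → counterexample

That makes 5 counterexamples.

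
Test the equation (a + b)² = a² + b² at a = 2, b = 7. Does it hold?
Fails

Substituting a = 2, b = 7:

LHS = (2 + 7)² = 81
RHS = 2² + 7² = 53

LHS ≠ RHS, so the equation does not hold at this point.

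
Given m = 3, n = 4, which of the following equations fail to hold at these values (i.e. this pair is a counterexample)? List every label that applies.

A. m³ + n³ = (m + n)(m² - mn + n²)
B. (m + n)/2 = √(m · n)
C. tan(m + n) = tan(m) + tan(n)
Evaluating each claim at the given values:
A. LHS = 91, RHS = 91 → holds here (LHS = RHS)
B. LHS = 7/2, RHS = 2·√(3) ≈ 3.464 → fails here (LHS ≠ RHS)
C. LHS = tan(7) ≈ 0.8714, RHS = tan(3) + tan(4) ≈ 1.015 → fails here (LHS ≠ RHS)

Answer: B, C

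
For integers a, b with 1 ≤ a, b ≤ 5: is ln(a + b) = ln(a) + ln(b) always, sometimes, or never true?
It holds at (a, b) = (2, 2) (both sides equal ln(4) ≈ 1.386), but fails at (a, b) = (5, 3) (LHS = ln(8) ≈ 2.079, RHS = ln(3) + ln(5) ≈ 2.708).

Answer: Sometimes true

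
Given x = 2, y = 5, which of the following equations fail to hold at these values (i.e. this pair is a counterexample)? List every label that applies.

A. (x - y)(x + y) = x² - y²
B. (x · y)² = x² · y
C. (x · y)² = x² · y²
B

Evaluating each claim at the given values:
A. LHS = -21, RHS = -21 → holds here (LHS = RHS)
B. LHS = 100, RHS = 20 → fails here (LHS ≠ RHS)
C. LHS = 100, RHS = 100 → holds here (LHS = RHS)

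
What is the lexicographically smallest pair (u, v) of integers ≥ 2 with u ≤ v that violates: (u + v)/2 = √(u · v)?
(u, v) = (2, 3)

Substituting (2, 3) into the claim:
LHS = (2 + 3)/2 = 5/2
RHS = √(2 · 3) = √(6) ≈ 2.449

Since LHS ≠ RHS, this pair disproves the claim, and no lexicographically smaller pair (u ≤ v, integers ≥ 2) does.

For instance (7, 9) is also a counterexample (LHS = 8, RHS = 3·√(7) ≈ 7.937), but it's lexicographically larger.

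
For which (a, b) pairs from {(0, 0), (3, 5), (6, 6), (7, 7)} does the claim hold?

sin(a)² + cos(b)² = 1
Testing each pair:
(0, 0): LHS = 1, RHS = 1 → holds
(3, 5): LHS = sin(3)² + cos(5)² ≈ 0.1004, RHS = 1 → fails
(6, 6): LHS = sin(6)² + cos(6)² = 1, RHS = 1 → holds
(7, 7): LHS = sin(7)² + cos(7)² = 1, RHS = 1 → holds

3 of 4 pairs satisfy the claim.

Answer: (0, 0), (6, 6), (7, 7)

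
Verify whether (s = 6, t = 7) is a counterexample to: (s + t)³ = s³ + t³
Yes

Substituting s = 6, t = 7:
LHS = (6 + 7)³ = 2197
RHS = 6³ + 7³ = 559

Since LHS ≠ RHS, this pair disproves the claim.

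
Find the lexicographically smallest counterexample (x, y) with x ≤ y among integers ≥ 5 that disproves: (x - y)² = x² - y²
Substituting (5, 6) into the claim:
LHS = (5 - 6)² = 1
RHS = 5² - 6² = -11

Since LHS ≠ RHS, this pair disproves the claim, and no lexicographically smaller pair (x ≤ y, integers ≥ 5) does.

For instance (7, 12) is also a counterexample (LHS = 25, RHS = -95), but it's lexicographically larger.

Answer: (x, y) = (5, 6)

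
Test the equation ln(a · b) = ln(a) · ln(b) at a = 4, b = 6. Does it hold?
Substituting a = 4, b = 6:

LHS = ln(4 · 6) = ln(24) ≈ 3.178
RHS = ln(4) · ln(6) ≈ 2.484

LHS ≠ RHS, so the equation does not hold at this point.

Answer: Fails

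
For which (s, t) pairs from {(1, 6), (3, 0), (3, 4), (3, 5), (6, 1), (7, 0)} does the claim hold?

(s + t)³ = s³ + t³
Testing each pair:
(1, 6): LHS = 343, RHS = 217 → fails
(3, 0): LHS = 27, RHS = 27 → holds
(3, 4): LHS = 343, RHS = 91 → fails
(3, 5): LHS = 512, RHS = 152 → fails
(6, 1): LHS = 343, RHS = 217 → fails
(7, 0): LHS = 343, RHS = 343 → holds

2 of 6 pairs satisfy the claim.

Answer: (3, 0), (7, 0)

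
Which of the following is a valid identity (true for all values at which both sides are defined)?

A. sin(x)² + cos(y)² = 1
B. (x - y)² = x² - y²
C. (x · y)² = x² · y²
A: fails at (2, 3) — LHS = sin(2)² + cos(3)² ≈ 1.807, RHS = 1.
B: fails at (2, 5) — LHS = 9, RHS = -21.
C: holds — e.g. at (3, 5), both sides equal 225.

Answer: C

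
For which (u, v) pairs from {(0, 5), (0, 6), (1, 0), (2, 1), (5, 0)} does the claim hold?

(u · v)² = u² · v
All pairs

Testing each pair:
(0, 5): LHS = 0, RHS = 0 → holds
(0, 6): LHS = 0, RHS = 0 → holds
(1, 0): LHS = 0, RHS = 0 → holds
(2, 1): LHS = 4, RHS = 4 → holds
(5, 0): LHS = 0, RHS = 0 → holds

Every pair satisfies the claim.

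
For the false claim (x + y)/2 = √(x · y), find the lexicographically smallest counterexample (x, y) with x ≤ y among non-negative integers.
(x, y) = (0, 1)

At (0, 0): both sides equal 0, so it holds there.

Substituting (0, 1) into the claim:
LHS = (0 + 1)/2 = 1/2
RHS = √(0 · 1) = 0

Since LHS ≠ RHS, this pair disproves the claim, and no lexicographically smaller pair (x ≤ y, non-negative integers) does.

For instance (1, 6) is also a counterexample (LHS = 7/2, RHS = √(6) ≈ 2.449), but it's lexicographically larger.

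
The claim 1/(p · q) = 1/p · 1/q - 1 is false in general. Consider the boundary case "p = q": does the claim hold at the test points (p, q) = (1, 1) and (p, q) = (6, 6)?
No, fails at both test points

At (1, 1): LHS = 1 ≠ RHS = 0
At (6, 6): LHS = 1/36 ≠ RHS = -35/36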